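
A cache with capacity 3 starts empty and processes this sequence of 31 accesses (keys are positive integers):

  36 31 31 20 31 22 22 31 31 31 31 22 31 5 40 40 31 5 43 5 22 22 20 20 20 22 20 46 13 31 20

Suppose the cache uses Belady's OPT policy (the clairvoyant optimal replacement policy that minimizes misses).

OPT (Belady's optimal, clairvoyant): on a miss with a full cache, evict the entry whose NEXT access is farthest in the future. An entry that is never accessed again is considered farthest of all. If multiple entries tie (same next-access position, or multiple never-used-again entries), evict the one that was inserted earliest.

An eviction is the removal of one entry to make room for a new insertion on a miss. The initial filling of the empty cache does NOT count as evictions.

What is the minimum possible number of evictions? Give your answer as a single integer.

Answer: 8

Derivation:
OPT (Belady) simulation (capacity=3):
  1. access 36: MISS. Cache: [36]
  2. access 31: MISS. Cache: [36 31]
  3. access 31: HIT. Next use of 31: step 5. Cache: [36 31]
  4. access 20: MISS. Cache: [36 31 20]
  5. access 31: HIT. Next use of 31: step 8. Cache: [36 31 20]
  6. access 22: MISS, evict 36 (next use: never). Cache: [31 20 22]
  7. access 22: HIT. Next use of 22: step 12. Cache: [31 20 22]
  8. access 31: HIT. Next use of 31: step 9. Cache: [31 20 22]
  9. access 31: HIT. Next use of 31: step 10. Cache: [31 20 22]
  10. access 31: HIT. Next use of 31: step 11. Cache: [31 20 22]
  11. access 31: HIT. Next use of 31: step 13. Cache: [31 20 22]
  12. access 22: HIT. Next use of 22: step 21. Cache: [31 20 22]
  13. access 31: HIT. Next use of 31: step 17. Cache: [31 20 22]
  14. access 5: MISS, evict 20 (next use: step 23). Cache: [31 22 5]
  15. access 40: MISS, evict 22 (next use: step 21). Cache: [31 5 40]
  16. access 40: HIT. Next use of 40: never. Cache: [31 5 40]
  17. access 31: HIT. Next use of 31: step 30. Cache: [31 5 40]
  18. access 5: HIT. Next use of 5: step 20. Cache: [31 5 40]
  19. access 43: MISS, evict 40 (next use: never). Cache: [31 5 43]
  20. access 5: HIT. Next use of 5: never. Cache: [31 5 43]
  21. access 22: MISS, evict 5 (next use: never). Cache: [31 43 22]
  22. access 22: HIT. Next use of 22: step 26. Cache: [31 43 22]
  23. access 20: MISS, evict 43 (next use: never). Cache: [31 22 20]
  24. access 20: HIT. Next use of 20: step 25. Cache: [31 22 20]
  25. access 20: HIT. Next use of 20: step 27. Cache: [31 22 20]
  26. access 22: HIT. Next use of 22: never. Cache: [31 22 20]
  27. access 20: HIT. Next use of 20: step 31. Cache: [31 22 20]
  28. access 46: MISS, evict 22 (next use: never). Cache: [31 20 46]
  29. access 13: MISS, evict 46 (next use: never). Cache: [31 20 13]
  30. access 31: HIT. Next use of 31: never. Cache: [31 20 13]
  31. access 20: HIT. Next use of 20: never. Cache: [31 20 13]
Total: 20 hits, 11 misses, 8 evictions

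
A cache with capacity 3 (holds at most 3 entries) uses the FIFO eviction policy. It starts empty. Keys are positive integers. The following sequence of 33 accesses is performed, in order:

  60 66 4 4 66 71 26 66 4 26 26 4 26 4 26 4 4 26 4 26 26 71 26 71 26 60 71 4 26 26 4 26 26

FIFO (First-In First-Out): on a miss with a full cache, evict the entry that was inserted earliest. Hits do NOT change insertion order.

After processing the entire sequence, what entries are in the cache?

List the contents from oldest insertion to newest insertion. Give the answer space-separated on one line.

Answer: 26 60 4

Derivation:
FIFO simulation (capacity=3):
  1. access 60: MISS. Cache (old->new): [60]
  2. access 66: MISS. Cache (old->new): [60 66]
  3. access 4: MISS. Cache (old->new): [60 66 4]
  4. access 4: HIT. Cache (old->new): [60 66 4]
  5. access 66: HIT. Cache (old->new): [60 66 4]
  6. access 71: MISS, evict 60. Cache (old->new): [66 4 71]
  7. access 26: MISS, evict 66. Cache (old->new): [4 71 26]
  8. access 66: MISS, evict 4. Cache (old->new): [71 26 66]
  9. access 4: MISS, evict 71. Cache (old->new): [26 66 4]
  10. access 26: HIT. Cache (old->new): [26 66 4]
  11. access 26: HIT. Cache (old->new): [26 66 4]
  12. access 4: HIT. Cache (old->new): [26 66 4]
  13. access 26: HIT. Cache (old->new): [26 66 4]
  14. access 4: HIT. Cache (old->new): [26 66 4]
  15. access 26: HIT. Cache (old->new): [26 66 4]
  16. access 4: HIT. Cache (old->new): [26 66 4]
  17. access 4: HIT. Cache (old->new): [26 66 4]
  18. access 26: HIT. Cache (old->new): [26 66 4]
  19. access 4: HIT. Cache (old->new): [26 66 4]
  20. access 26: HIT. Cache (old->new): [26 66 4]
  21. access 26: HIT. Cache (old->new): [26 66 4]
  22. access 71: MISS, evict 26. Cache (old->new): [66 4 71]
  23. access 26: MISS, evict 66. Cache (old->new): [4 71 26]
  24. access 71: HIT. Cache (old->new): [4 71 26]
  25. access 26: HIT. Cache (old->new): [4 71 26]
  26. access 60: MISS, evict 4. Cache (old->new): [71 26 60]
  27. access 71: HIT. Cache (old->new): [71 26 60]
  28. access 4: MISS, evict 71. Cache (old->new): [26 60 4]
  29. access 26: HIT. Cache (old->new): [26 60 4]
  30. access 26: HIT. Cache (old->new): [26 60 4]
  31. access 4: HIT. Cache (old->new): [26 60 4]
  32. access 26: HIT. Cache (old->new): [26 60 4]
  33. access 26: HIT. Cache (old->new): [26 60 4]
Total: 22 hits, 11 misses, 8 evictions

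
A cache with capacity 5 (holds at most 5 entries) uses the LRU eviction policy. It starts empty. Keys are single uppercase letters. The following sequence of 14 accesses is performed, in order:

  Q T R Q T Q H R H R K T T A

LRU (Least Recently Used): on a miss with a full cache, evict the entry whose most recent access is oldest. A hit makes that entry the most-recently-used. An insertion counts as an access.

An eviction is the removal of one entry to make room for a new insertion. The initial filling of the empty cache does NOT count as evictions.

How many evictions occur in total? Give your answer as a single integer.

Answer: 1

Derivation:
LRU simulation (capacity=5):
  1. access Q: MISS. Cache (LRU->MRU): [Q]
  2. access T: MISS. Cache (LRU->MRU): [Q T]
  3. access R: MISS. Cache (LRU->MRU): [Q T R]
  4. access Q: HIT. Cache (LRU->MRU): [T R Q]
  5. access T: HIT. Cache (LRU->MRU): [R Q T]
  6. access Q: HIT. Cache (LRU->MRU): [R T Q]
  7. access H: MISS. Cache (LRU->MRU): [R T Q H]
  8. access R: HIT. Cache (LRU->MRU): [T Q H R]
  9. access H: HIT. Cache (LRU->MRU): [T Q R H]
  10. access R: HIT. Cache (LRU->MRU): [T Q H R]
  11. access K: MISS. Cache (LRU->MRU): [T Q H R K]
  12. access T: HIT. Cache (LRU->MRU): [Q H R K T]
  13. access T: HIT. Cache (LRU->MRU): [Q H R K T]
  14. access A: MISS, evict Q. Cache (LRU->MRU): [H R K T A]
Total: 8 hits, 6 misses, 1 evictions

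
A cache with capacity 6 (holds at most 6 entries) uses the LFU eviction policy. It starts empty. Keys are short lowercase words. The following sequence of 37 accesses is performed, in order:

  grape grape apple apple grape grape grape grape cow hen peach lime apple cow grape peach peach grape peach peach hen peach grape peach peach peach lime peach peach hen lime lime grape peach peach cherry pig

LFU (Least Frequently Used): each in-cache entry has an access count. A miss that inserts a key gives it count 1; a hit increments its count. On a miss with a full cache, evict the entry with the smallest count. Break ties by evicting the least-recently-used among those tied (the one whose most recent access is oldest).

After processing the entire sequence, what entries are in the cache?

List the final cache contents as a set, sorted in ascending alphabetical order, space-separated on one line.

Answer: apple grape hen lime peach pig

Derivation:
LFU simulation (capacity=6):
  1. access grape: MISS. Cache: [grape(c=1)]
  2. access grape: HIT, count now 2. Cache: [grape(c=2)]
  3. access apple: MISS. Cache: [apple(c=1) grape(c=2)]
  4. access apple: HIT, count now 2. Cache: [grape(c=2) apple(c=2)]
  5. access grape: HIT, count now 3. Cache: [apple(c=2) grape(c=3)]
  6. access grape: HIT, count now 4. Cache: [apple(c=2) grape(c=4)]
  7. access grape: HIT, count now 5. Cache: [apple(c=2) grape(c=5)]
  8. access grape: HIT, count now 6. Cache: [apple(c=2) grape(c=6)]
  9. access cow: MISS. Cache: [cow(c=1) apple(c=2) grape(c=6)]
  10. access hen: MISS. Cache: [cow(c=1) hen(c=1) apple(c=2) grape(c=6)]
  11. access peach: MISS. Cache: [cow(c=1) hen(c=1) peach(c=1) apple(c=2) grape(c=6)]
  12. access lime: MISS. Cache: [cow(c=1) hen(c=1) peach(c=1) lime(c=1) apple(c=2) grape(c=6)]
  13. access apple: HIT, count now 3. Cache: [cow(c=1) hen(c=1) peach(c=1) lime(c=1) apple(c=3) grape(c=6)]
  14. access cow: HIT, count now 2. Cache: [hen(c=1) peach(c=1) lime(c=1) cow(c=2) apple(c=3) grape(c=6)]
  15. access grape: HIT, count now 7. Cache: [hen(c=1) peach(c=1) lime(c=1) cow(c=2) apple(c=3) grape(c=7)]
  16. access peach: HIT, count now 2. Cache: [hen(c=1) lime(c=1) cow(c=2) peach(c=2) apple(c=3) grape(c=7)]
  17. access peach: HIT, count now 3. Cache: [hen(c=1) lime(c=1) cow(c=2) apple(c=3) peach(c=3) grape(c=7)]
  18. access grape: HIT, count now 8. Cache: [hen(c=1) lime(c=1) cow(c=2) apple(c=3) peach(c=3) grape(c=8)]
  19. access peach: HIT, count now 4. Cache: [hen(c=1) lime(c=1) cow(c=2) apple(c=3) peach(c=4) grape(c=8)]
  20. access peach: HIT, count now 5. Cache: [hen(c=1) lime(c=1) cow(c=2) apple(c=3) peach(c=5) grape(c=8)]
  21. access hen: HIT, count now 2. Cache: [lime(c=1) cow(c=2) hen(c=2) apple(c=3) peach(c=5) grape(c=8)]
  22. access peach: HIT, count now 6. Cache: [lime(c=1) cow(c=2) hen(c=2) apple(c=3) peach(c=6) grape(c=8)]
  23. access grape: HIT, count now 9. Cache: [lime(c=1) cow(c=2) hen(c=2) apple(c=3) peach(c=6) grape(c=9)]
  24. access peach: HIT, count now 7. Cache: [lime(c=1) cow(c=2) hen(c=2) apple(c=3) peach(c=7) grape(c=9)]
  25. access peach: HIT, count now 8. Cache: [lime(c=1) cow(c=2) hen(c=2) apple(c=3) peach(c=8) grape(c=9)]
  26. access peach: HIT, count now 9. Cache: [lime(c=1) cow(c=2) hen(c=2) apple(c=3) grape(c=9) peach(c=9)]
  27. access lime: HIT, count now 2. Cache: [cow(c=2) hen(c=2) lime(c=2) apple(c=3) grape(c=9) peach(c=9)]
  28. access peach: HIT, count now 10. Cache: [cow(c=2) hen(c=2) lime(c=2) apple(c=3) grape(c=9) peach(c=10)]
  29. access peach: HIT, count now 11. Cache: [cow(c=2) hen(c=2) lime(c=2) apple(c=3) grape(c=9) peach(c=11)]
  30. access hen: HIT, count now 3. Cache: [cow(c=2) lime(c=2) apple(c=3) hen(c=3) grape(c=9) peach(c=11)]
  31. access lime: HIT, count now 3. Cache: [cow(c=2) apple(c=3) hen(c=3) lime(c=3) grape(c=9) peach(c=11)]
  32. access lime: HIT, count now 4. Cache: [cow(c=2) apple(c=3) hen(c=3) lime(c=4) grape(c=9) peach(c=11)]
  33. access grape: HIT, count now 10. Cache: [cow(c=2) apple(c=3) hen(c=3) lime(c=4) grape(c=10) peach(c=11)]
  34. access peach: HIT, count now 12. Cache: [cow(c=2) apple(c=3) hen(c=3) lime(c=4) grape(c=10) peach(c=12)]
  35. access peach: HIT, count now 13. Cache: [cow(c=2) apple(c=3) hen(c=3) lime(c=4) grape(c=10) peach(c=13)]
  36. access cherry: MISS, evict cow(c=2). Cache: [cherry(c=1) apple(c=3) hen(c=3) lime(c=4) grape(c=10) peach(c=13)]
  37. access pig: MISS, evict cherry(c=1). Cache: [pig(c=1) apple(c=3) hen(c=3) lime(c=4) grape(c=10) peach(c=13)]
Total: 29 hits, 8 misses, 2 evictions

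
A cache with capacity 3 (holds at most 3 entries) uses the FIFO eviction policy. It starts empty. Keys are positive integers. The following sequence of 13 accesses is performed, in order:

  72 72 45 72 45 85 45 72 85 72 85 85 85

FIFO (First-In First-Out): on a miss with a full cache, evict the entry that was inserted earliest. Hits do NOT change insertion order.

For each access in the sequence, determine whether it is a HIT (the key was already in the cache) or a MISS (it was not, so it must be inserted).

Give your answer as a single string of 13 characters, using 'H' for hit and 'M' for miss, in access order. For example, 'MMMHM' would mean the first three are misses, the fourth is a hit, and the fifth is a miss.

Answer: MHMHHMHHHHHHH

Derivation:
FIFO simulation (capacity=3):
  1. access 72: MISS. Cache (old->new): [72]
  2. access 72: HIT. Cache (old->new): [72]
  3. access 45: MISS. Cache (old->new): [72 45]
  4. access 72: HIT. Cache (old->new): [72 45]
  5. access 45: HIT. Cache (old->new): [72 45]
  6. access 85: MISS. Cache (old->new): [72 45 85]
  7. access 45: HIT. Cache (old->new): [72 45 85]
  8. access 72: HIT. Cache (old->new): [72 45 85]
  9. access 85: HIT. Cache (old->new): [72 45 85]
  10. access 72: HIT. Cache (old->new): [72 45 85]
  11. access 85: HIT. Cache (old->new): [72 45 85]
  12. access 85: HIT. Cache (old->new): [72 45 85]
  13. access 85: HIT. Cache (old->new): [72 45 85]
Total: 10 hits, 3 misses, 0 evictions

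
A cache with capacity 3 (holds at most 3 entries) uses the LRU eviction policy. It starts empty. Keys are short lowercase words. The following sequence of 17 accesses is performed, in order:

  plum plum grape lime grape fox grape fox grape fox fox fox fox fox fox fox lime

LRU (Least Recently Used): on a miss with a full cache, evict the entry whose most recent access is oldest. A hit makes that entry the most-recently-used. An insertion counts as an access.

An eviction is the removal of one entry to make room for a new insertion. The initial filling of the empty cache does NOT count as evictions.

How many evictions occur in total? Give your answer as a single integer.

Answer: 1

Derivation:
LRU simulation (capacity=3):
  1. access plum: MISS. Cache (LRU->MRU): [plum]
  2. access plum: HIT. Cache (LRU->MRU): [plum]
  3. access grape: MISS. Cache (LRU->MRU): [plum grape]
  4. access lime: MISS. Cache (LRU->MRU): [plum grape lime]
  5. access grape: HIT. Cache (LRU->MRU): [plum lime grape]
  6. access fox: MISS, evict plum. Cache (LRU->MRU): [lime grape fox]
  7. access grape: HIT. Cache (LRU->MRU): [lime fox grape]
  8. access fox: HIT. Cache (LRU->MRU): [lime grape fox]
  9. access grape: HIT. Cache (LRU->MRU): [lime fox grape]
  10. access fox: HIT. Cache (LRU->MRU): [lime grape fox]
  11. access fox: HIT. Cache (LRU->MRU): [lime grape fox]
  12. access fox: HIT. Cache (LRU->MRU): [lime grape fox]
  13. access fox: HIT. Cache (LRU->MRU): [lime grape fox]
  14. access fox: HIT. Cache (LRU->MRU): [lime grape fox]
  15. access fox: HIT. Cache (LRU->MRU): [lime grape fox]
  16. access fox: HIT. Cache (LRU->MRU): [lime grape fox]
  17. access lime: HIT. Cache (LRU->MRU): [grape fox lime]
Total: 13 hits, 4 misses, 1 evictions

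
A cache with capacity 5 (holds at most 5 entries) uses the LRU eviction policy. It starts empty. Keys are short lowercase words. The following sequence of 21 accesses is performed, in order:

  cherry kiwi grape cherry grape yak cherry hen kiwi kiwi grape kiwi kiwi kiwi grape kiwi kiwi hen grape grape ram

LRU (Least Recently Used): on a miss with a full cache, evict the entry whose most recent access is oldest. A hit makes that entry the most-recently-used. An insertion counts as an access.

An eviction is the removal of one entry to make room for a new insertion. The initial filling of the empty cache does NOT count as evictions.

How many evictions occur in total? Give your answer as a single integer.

LRU simulation (capacity=5):
  1. access cherry: MISS. Cache (LRU->MRU): [cherry]
  2. access kiwi: MISS. Cache (LRU->MRU): [cherry kiwi]
  3. access grape: MISS. Cache (LRU->MRU): [cherry kiwi grape]
  4. access cherry: HIT. Cache (LRU->MRU): [kiwi grape cherry]
  5. access grape: HIT. Cache (LRU->MRU): [kiwi cherry grape]
  6. access yak: MISS. Cache (LRU->MRU): [kiwi cherry grape yak]
  7. access cherry: HIT. Cache (LRU->MRU): [kiwi grape yak cherry]
  8. access hen: MISS. Cache (LRU->MRU): [kiwi grape yak cherry hen]
  9. access kiwi: HIT. Cache (LRU->MRU): [grape yak cherry hen kiwi]
  10. access kiwi: HIT. Cache (LRU->MRU): [grape yak cherry hen kiwi]
  11. access grape: HIT. Cache (LRU->MRU): [yak cherry hen kiwi grape]
  12. access kiwi: HIT. Cache (LRU->MRU): [yak cherry hen grape kiwi]
  13. access kiwi: HIT. Cache (LRU->MRU): [yak cherry hen grape kiwi]
  14. access kiwi: HIT. Cache (LRU->MRU): [yak cherry hen grape kiwi]
  15. access grape: HIT. Cache (LRU->MRU): [yak cherry hen kiwi grape]
  16. access kiwi: HIT. Cache (LRU->MRU): [yak cherry hen grape kiwi]
  17. access kiwi: HIT. Cache (LRU->MRU): [yak cherry hen grape kiwi]
  18. access hen: HIT. Cache (LRU->MRU): [yak cherry grape kiwi hen]
  19. access grape: HIT. Cache (LRU->MRU): [yak cherry kiwi hen grape]
  20. access grape: HIT. Cache (LRU->MRU): [yak cherry kiwi hen grape]
  21. access ram: MISS, evict yak. Cache (LRU->MRU): [cherry kiwi hen grape ram]
Total: 15 hits, 6 misses, 1 evictions

Answer: 1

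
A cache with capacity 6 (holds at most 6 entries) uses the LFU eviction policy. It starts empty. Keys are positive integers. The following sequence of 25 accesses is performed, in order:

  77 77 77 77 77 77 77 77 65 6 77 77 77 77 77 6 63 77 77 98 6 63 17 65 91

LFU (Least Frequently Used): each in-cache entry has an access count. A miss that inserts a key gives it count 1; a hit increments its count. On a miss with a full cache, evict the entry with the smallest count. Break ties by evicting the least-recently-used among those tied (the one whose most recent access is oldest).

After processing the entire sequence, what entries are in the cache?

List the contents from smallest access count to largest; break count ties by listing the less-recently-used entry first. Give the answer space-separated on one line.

LFU simulation (capacity=6):
  1. access 77: MISS. Cache: [77(c=1)]
  2. access 77: HIT, count now 2. Cache: [77(c=2)]
  3. access 77: HIT, count now 3. Cache: [77(c=3)]
  4. access 77: HIT, count now 4. Cache: [77(c=4)]
  5. access 77: HIT, count now 5. Cache: [77(c=5)]
  6. access 77: HIT, count now 6. Cache: [77(c=6)]
  7. access 77: HIT, count now 7. Cache: [77(c=7)]
  8. access 77: HIT, count now 8. Cache: [77(c=8)]
  9. access 65: MISS. Cache: [65(c=1) 77(c=8)]
  10. access 6: MISS. Cache: [65(c=1) 6(c=1) 77(c=8)]
  11. access 77: HIT, count now 9. Cache: [65(c=1) 6(c=1) 77(c=9)]
  12. access 77: HIT, count now 10. Cache: [65(c=1) 6(c=1) 77(c=10)]
  13. access 77: HIT, count now 11. Cache: [65(c=1) 6(c=1) 77(c=11)]
  14. access 77: HIT, count now 12. Cache: [65(c=1) 6(c=1) 77(c=12)]
  15. access 77: HIT, count now 13. Cache: [65(c=1) 6(c=1) 77(c=13)]
  16. access 6: HIT, count now 2. Cache: [65(c=1) 6(c=2) 77(c=13)]
  17. access 63: MISS. Cache: [65(c=1) 63(c=1) 6(c=2) 77(c=13)]
  18. access 77: HIT, count now 14. Cache: [65(c=1) 63(c=1) 6(c=2) 77(c=14)]
  19. access 77: HIT, count now 15. Cache: [65(c=1) 63(c=1) 6(c=2) 77(c=15)]
  20. access 98: MISS. Cache: [65(c=1) 63(c=1) 98(c=1) 6(c=2) 77(c=15)]
  21. access 6: HIT, count now 3. Cache: [65(c=1) 63(c=1) 98(c=1) 6(c=3) 77(c=15)]
  22. access 63: HIT, count now 2. Cache: [65(c=1) 98(c=1) 63(c=2) 6(c=3) 77(c=15)]
  23. access 17: MISS. Cache: [65(c=1) 98(c=1) 17(c=1) 63(c=2) 6(c=3) 77(c=15)]
  24. access 65: HIT, count now 2. Cache: [98(c=1) 17(c=1) 63(c=2) 65(c=2) 6(c=3) 77(c=15)]
  25. access 91: MISS, evict 98(c=1). Cache: [17(c=1) 91(c=1) 63(c=2) 65(c=2) 6(c=3) 77(c=15)]
Total: 18 hits, 7 misses, 1 evictions

Answer: 17 91 63 65 6 77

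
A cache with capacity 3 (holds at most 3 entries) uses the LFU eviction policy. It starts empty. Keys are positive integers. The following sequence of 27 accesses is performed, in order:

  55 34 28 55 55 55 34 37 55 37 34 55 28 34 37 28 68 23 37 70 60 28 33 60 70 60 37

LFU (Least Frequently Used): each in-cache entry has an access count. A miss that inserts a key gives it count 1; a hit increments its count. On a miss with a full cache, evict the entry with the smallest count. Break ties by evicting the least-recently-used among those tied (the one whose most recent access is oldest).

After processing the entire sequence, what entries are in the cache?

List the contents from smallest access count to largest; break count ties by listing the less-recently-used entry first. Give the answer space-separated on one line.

Answer: 37 34 55

Derivation:
LFU simulation (capacity=3):
  1. access 55: MISS. Cache: [55(c=1)]
  2. access 34: MISS. Cache: [55(c=1) 34(c=1)]
  3. access 28: MISS. Cache: [55(c=1) 34(c=1) 28(c=1)]
  4. access 55: HIT, count now 2. Cache: [34(c=1) 28(c=1) 55(c=2)]
  5. access 55: HIT, count now 3. Cache: [34(c=1) 28(c=1) 55(c=3)]
  6. access 55: HIT, count now 4. Cache: [34(c=1) 28(c=1) 55(c=4)]
  7. access 34: HIT, count now 2. Cache: [28(c=1) 34(c=2) 55(c=4)]
  8. access 37: MISS, evict 28(c=1). Cache: [37(c=1) 34(c=2) 55(c=4)]
  9. access 55: HIT, count now 5. Cache: [37(c=1) 34(c=2) 55(c=5)]
  10. access 37: HIT, count now 2. Cache: [34(c=2) 37(c=2) 55(c=5)]
  11. access 34: HIT, count now 3. Cache: [37(c=2) 34(c=3) 55(c=5)]
  12. access 55: HIT, count now 6. Cache: [37(c=2) 34(c=3) 55(c=6)]
  13. access 28: MISS, evict 37(c=2). Cache: [28(c=1) 34(c=3) 55(c=6)]
  14. access 34: HIT, count now 4. Cache: [28(c=1) 34(c=4) 55(c=6)]
  15. access 37: MISS, evict 28(c=1). Cache: [37(c=1) 34(c=4) 55(c=6)]
  16. access 28: MISS, evict 37(c=1). Cache: [28(c=1) 34(c=4) 55(c=6)]
  17. access 68: MISS, evict 28(c=1). Cache: [68(c=1) 34(c=4) 55(c=6)]
  18. access 23: MISS, evict 68(c=1). Cache: [23(c=1) 34(c=4) 55(c=6)]
  19. access 37: MISS, evict 23(c=1). Cache: [37(c=1) 34(c=4) 55(c=6)]
  20. access 70: MISS, evict 37(c=1). Cache: [70(c=1) 34(c=4) 55(c=6)]
  21. access 60: MISS, evict 70(c=1). Cache: [60(c=1) 34(c=4) 55(c=6)]
  22. access 28: MISS, evict 60(c=1). Cache: [28(c=1) 34(c=4) 55(c=6)]
  23. access 33: MISS, evict 28(c=1). Cache: [33(c=1) 34(c=4) 55(c=6)]
  24. access 60: MISS, evict 33(c=1). Cache: [60(c=1) 34(c=4) 55(c=6)]
  25. access 70: MISS, evict 60(c=1). Cache: [70(c=1) 34(c=4) 55(c=6)]
  26. access 60: MISS, evict 70(c=1). Cache: [60(c=1) 34(c=4) 55(c=6)]
  27. access 37: MISS, evict 60(c=1). Cache: [37(c=1) 34(c=4) 55(c=6)]
Total: 9 hits, 18 misses, 15 evictions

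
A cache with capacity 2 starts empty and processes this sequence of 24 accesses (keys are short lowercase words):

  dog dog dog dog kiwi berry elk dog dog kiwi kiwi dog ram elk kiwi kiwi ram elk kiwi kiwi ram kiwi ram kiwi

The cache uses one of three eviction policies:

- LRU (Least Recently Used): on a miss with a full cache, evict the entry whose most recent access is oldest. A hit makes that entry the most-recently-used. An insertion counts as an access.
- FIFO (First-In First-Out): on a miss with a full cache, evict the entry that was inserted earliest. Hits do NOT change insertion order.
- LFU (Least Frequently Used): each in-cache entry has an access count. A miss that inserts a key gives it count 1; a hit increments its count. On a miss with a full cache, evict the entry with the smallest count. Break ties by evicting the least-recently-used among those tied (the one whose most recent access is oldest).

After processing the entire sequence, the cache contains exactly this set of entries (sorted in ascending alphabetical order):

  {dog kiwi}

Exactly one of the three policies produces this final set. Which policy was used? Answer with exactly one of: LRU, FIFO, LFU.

Answer: LFU

Derivation:
Simulating under each policy and comparing final sets:
  LRU: final set = {kiwi ram} -> differs
  FIFO: final set = {kiwi ram} -> differs
  LFU: final set = {dog kiwi} -> MATCHES target
Only LFU produces the target set.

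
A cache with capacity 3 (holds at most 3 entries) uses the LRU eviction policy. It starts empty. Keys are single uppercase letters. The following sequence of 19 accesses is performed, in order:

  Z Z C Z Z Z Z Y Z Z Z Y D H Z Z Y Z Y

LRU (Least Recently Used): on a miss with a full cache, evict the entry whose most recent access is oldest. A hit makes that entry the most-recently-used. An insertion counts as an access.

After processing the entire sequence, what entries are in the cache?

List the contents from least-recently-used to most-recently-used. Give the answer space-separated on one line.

Answer: H Z Y

Derivation:
LRU simulation (capacity=3):
  1. access Z: MISS. Cache (LRU->MRU): [Z]
  2. access Z: HIT. Cache (LRU->MRU): [Z]
  3. access C: MISS. Cache (LRU->MRU): [Z C]
  4. access Z: HIT. Cache (LRU->MRU): [C Z]
  5. access Z: HIT. Cache (LRU->MRU): [C Z]
  6. access Z: HIT. Cache (LRU->MRU): [C Z]
  7. access Z: HIT. Cache (LRU->MRU): [C Z]
  8. access Y: MISS. Cache (LRU->MRU): [C Z Y]
  9. access Z: HIT. Cache (LRU->MRU): [C Y Z]
  10. access Z: HIT. Cache (LRU->MRU): [C Y Z]
  11. access Z: HIT. Cache (LRU->MRU): [C Y Z]
  12. access Y: HIT. Cache (LRU->MRU): [C Z Y]
  13. access D: MISS, evict C. Cache (LRU->MRU): [Z Y D]
  14. access H: MISS, evict Z. Cache (LRU->MRU): [Y D H]
  15. access Z: MISS, evict Y. Cache (LRU->MRU): [D H Z]
  16. access Z: HIT. Cache (LRU->MRU): [D H Z]
  17. access Y: MISS, evict D. Cache (LRU->MRU): [H Z Y]
  18. access Z: HIT. Cache (LRU->MRU): [H Y Z]
  19. access Y: HIT. Cache (LRU->MRU): [H Z Y]
Total: 12 hits, 7 misses, 4 evictions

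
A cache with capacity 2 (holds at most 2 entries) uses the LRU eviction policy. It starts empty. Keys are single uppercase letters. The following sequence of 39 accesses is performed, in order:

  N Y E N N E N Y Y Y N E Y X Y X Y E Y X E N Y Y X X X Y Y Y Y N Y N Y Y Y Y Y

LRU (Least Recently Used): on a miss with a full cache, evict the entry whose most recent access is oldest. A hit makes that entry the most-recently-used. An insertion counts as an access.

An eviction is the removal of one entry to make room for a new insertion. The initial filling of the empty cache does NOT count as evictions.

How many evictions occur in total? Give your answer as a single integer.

LRU simulation (capacity=2):
  1. access N: MISS. Cache (LRU->MRU): [N]
  2. access Y: MISS. Cache (LRU->MRU): [N Y]
  3. access E: MISS, evict N. Cache (LRU->MRU): [Y E]
  4. access N: MISS, evict Y. Cache (LRU->MRU): [E N]
  5. access N: HIT. Cache (LRU->MRU): [E N]
  6. access E: HIT. Cache (LRU->MRU): [N E]
  7. access N: HIT. Cache (LRU->MRU): [E N]
  8. access Y: MISS, evict E. Cache (LRU->MRU): [N Y]
  9. access Y: HIT. Cache (LRU->MRU): [N Y]
  10. access Y: HIT. Cache (LRU->MRU): [N Y]
  11. access N: HIT. Cache (LRU->MRU): [Y N]
  12. access E: MISS, evict Y. Cache (LRU->MRU): [N E]
  13. access Y: MISS, evict N. Cache (LRU->MRU): [E Y]
  14. access X: MISS, evict E. Cache (LRU->MRU): [Y X]
  15. access Y: HIT. Cache (LRU->MRU): [X Y]
  16. access X: HIT. Cache (LRU->MRU): [Y X]
  17. access Y: HIT. Cache (LRU->MRU): [X Y]
  18. access E: MISS, evict X. Cache (LRU->MRU): [Y E]
  19. access Y: HIT. Cache (LRU->MRU): [E Y]
  20. access X: MISS, evict E. Cache (LRU->MRU): [Y X]
  21. access E: MISS, evict Y. Cache (LRU->MRU): [X E]
  22. access N: MISS, evict X. Cache (LRU->MRU): [E N]
  23. access Y: MISS, evict E. Cache (LRU->MRU): [N Y]
  24. access Y: HIT. Cache (LRU->MRU): [N Y]
  25. access X: MISS, evict N. Cache (LRU->MRU): [Y X]
  26. access X: HIT. Cache (LRU->MRU): [Y X]
  27. access X: HIT. Cache (LRU->MRU): [Y X]
  28. access Y: HIT. Cache (LRU->MRU): [X Y]
  29. access Y: HIT. Cache (LRU->MRU): [X Y]
  30. access Y: HIT. Cache (LRU->MRU): [X Y]
  31. access Y: HIT. Cache (LRU->MRU): [X Y]
  32. access N: MISS, evict X. Cache (LRU->MRU): [Y N]
  33. access Y: HIT. Cache (LRU->MRU): [N Y]
  34. access N: HIT. Cache (LRU->MRU): [Y N]
  35. access Y: HIT. Cache (LRU->MRU): [N Y]
  36. access Y: HIT. Cache (LRU->MRU): [N Y]
  37. access Y: HIT. Cache (LRU->MRU): [N Y]
  38. access Y: HIT. Cache (LRU->MRU): [N Y]
  39. access Y: HIT. Cache (LRU->MRU): [N Y]
Total: 24 hits, 15 misses, 13 evictions

Answer: 13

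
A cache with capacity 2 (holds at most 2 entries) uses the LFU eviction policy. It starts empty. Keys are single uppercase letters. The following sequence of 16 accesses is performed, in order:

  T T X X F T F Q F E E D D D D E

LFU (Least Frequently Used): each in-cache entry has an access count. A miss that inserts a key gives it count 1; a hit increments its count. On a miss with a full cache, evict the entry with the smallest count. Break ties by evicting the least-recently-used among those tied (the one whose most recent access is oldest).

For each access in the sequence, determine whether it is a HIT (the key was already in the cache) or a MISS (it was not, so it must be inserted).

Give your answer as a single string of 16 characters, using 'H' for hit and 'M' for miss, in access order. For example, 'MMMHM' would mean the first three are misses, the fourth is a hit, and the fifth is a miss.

Answer: MHMHMMMMMMHMHHHH

Derivation:
LFU simulation (capacity=2):
  1. access T: MISS. Cache: [T(c=1)]
  2. access T: HIT, count now 2. Cache: [T(c=2)]
  3. access X: MISS. Cache: [X(c=1) T(c=2)]
  4. access X: HIT, count now 2. Cache: [T(c=2) X(c=2)]
  5. access F: MISS, evict T(c=2). Cache: [F(c=1) X(c=2)]
  6. access T: MISS, evict F(c=1). Cache: [T(c=1) X(c=2)]
  7. access F: MISS, evict T(c=1). Cache: [F(c=1) X(c=2)]
  8. access Q: MISS, evict F(c=1). Cache: [Q(c=1) X(c=2)]
  9. access F: MISS, evict Q(c=1). Cache: [F(c=1) X(c=2)]
  10. access E: MISS, evict F(c=1). Cache: [E(c=1) X(c=2)]
  11. access E: HIT, count now 2. Cache: [X(c=2) E(c=2)]
  12. access D: MISS, evict X(c=2). Cache: [D(c=1) E(c=2)]
  13. access D: HIT, count now 2. Cache: [E(c=2) D(c=2)]
  14. access D: HIT, count now 3. Cache: [E(c=2) D(c=3)]
  15. access D: HIT, count now 4. Cache: [E(c=2) D(c=4)]
  16. access E: HIT, count now 3. Cache: [E(c=3) D(c=4)]
Total: 7 hits, 9 misses, 7 evictions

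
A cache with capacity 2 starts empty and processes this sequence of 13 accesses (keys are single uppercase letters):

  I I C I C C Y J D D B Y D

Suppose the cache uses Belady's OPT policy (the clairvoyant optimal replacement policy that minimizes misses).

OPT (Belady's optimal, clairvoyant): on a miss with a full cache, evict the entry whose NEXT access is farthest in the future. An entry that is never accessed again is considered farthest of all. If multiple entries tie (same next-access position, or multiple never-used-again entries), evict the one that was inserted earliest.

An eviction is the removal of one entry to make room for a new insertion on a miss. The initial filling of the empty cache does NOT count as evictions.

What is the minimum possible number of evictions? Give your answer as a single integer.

OPT (Belady) simulation (capacity=2):
  1. access I: MISS. Cache: [I]
  2. access I: HIT. Next use of I: step 4. Cache: [I]
  3. access C: MISS. Cache: [I C]
  4. access I: HIT. Next use of I: never. Cache: [I C]
  5. access C: HIT. Next use of C: step 6. Cache: [I C]
  6. access C: HIT. Next use of C: never. Cache: [I C]
  7. access Y: MISS, evict I (next use: never). Cache: [C Y]
  8. access J: MISS, evict C (next use: never). Cache: [Y J]
  9. access D: MISS, evict J (next use: never). Cache: [Y D]
  10. access D: HIT. Next use of D: step 13. Cache: [Y D]
  11. access B: MISS, evict D (next use: step 13). Cache: [Y B]
  12. access Y: HIT. Next use of Y: never. Cache: [Y B]
  13. access D: MISS, evict Y (next use: never). Cache: [B D]
Total: 6 hits, 7 misses, 5 evictions

Answer: 5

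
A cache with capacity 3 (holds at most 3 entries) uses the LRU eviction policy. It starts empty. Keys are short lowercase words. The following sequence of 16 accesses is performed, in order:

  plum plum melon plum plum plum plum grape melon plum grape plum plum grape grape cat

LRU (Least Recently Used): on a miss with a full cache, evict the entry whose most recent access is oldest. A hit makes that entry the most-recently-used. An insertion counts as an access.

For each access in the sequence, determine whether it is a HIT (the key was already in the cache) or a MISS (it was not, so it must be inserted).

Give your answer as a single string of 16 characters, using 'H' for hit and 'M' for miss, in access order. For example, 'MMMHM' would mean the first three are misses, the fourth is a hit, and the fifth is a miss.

Answer: MHMHHHHMHHHHHHHM

Derivation:
LRU simulation (capacity=3):
  1. access plum: MISS. Cache (LRU->MRU): [plum]
  2. access plum: HIT. Cache (LRU->MRU): [plum]
  3. access melon: MISS. Cache (LRU->MRU): [plum melon]
  4. access plum: HIT. Cache (LRU->MRU): [melon plum]
  5. access plum: HIT. Cache (LRU->MRU): [melon plum]
  6. access plum: HIT. Cache (LRU->MRU): [melon plum]
  7. access plum: HIT. Cache (LRU->MRU): [melon plum]
  8. access grape: MISS. Cache (LRU->MRU): [melon plum grape]
  9. access melon: HIT. Cache (LRU->MRU): [plum grape melon]
  10. access plum: HIT. Cache (LRU->MRU): [grape melon plum]
  11. access grape: HIT. Cache (LRU->MRU): [melon plum grape]
  12. access plum: HIT. Cache (LRU->MRU): [melon grape plum]
  13. access plum: HIT. Cache (LRU->MRU): [melon grape plum]
  14. access grape: HIT. Cache (LRU->MRU): [melon plum grape]
  15. access grape: HIT. Cache (LRU->MRU): [melon plum grape]
  16. access cat: MISS, evict melon. Cache (LRU->MRU): [plum grape cat]
Total: 12 hits, 4 misses, 1 evictions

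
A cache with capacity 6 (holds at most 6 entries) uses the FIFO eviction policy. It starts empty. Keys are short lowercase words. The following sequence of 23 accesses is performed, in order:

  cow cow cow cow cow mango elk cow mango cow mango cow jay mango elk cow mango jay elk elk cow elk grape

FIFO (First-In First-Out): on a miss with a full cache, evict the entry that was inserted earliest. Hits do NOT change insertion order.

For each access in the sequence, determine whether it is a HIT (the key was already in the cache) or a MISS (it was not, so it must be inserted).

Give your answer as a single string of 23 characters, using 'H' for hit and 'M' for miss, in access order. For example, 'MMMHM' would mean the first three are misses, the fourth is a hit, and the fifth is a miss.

FIFO simulation (capacity=6):
  1. access cow: MISS. Cache (old->new): [cow]
  2. access cow: HIT. Cache (old->new): [cow]
  3. access cow: HIT. Cache (old->new): [cow]
  4. access cow: HIT. Cache (old->new): [cow]
  5. access cow: HIT. Cache (old->new): [cow]
  6. access mango: MISS. Cache (old->new): [cow mango]
  7. access elk: MISS. Cache (old->new): [cow mango elk]
  8. access cow: HIT. Cache (old->new): [cow mango elk]
  9. access mango: HIT. Cache (old->new): [cow mango elk]
  10. access cow: HIT. Cache (old->new): [cow mango elk]
  11. access mango: HIT. Cache (old->new): [cow mango elk]
  12. access cow: HIT. Cache (old->new): [cow mango elk]
  13. access jay: MISS. Cache (old->new): [cow mango elk jay]
  14. access mango: HIT. Cache (old->new): [cow mango elk jay]
  15. access elk: HIT. Cache (old->new): [cow mango elk jay]
  16. access cow: HIT. Cache (old->new): [cow mango elk jay]
  17. access mango: HIT. Cache (old->new): [cow mango elk jay]
  18. access jay: HIT. Cache (old->new): [cow mango elk jay]
  19. access elk: HIT. Cache (old->new): [cow mango elk jay]
  20. access elk: HIT. Cache (old->new): [cow mango elk jay]
  21. access cow: HIT. Cache (old->new): [cow mango elk jay]
  22. access elk: HIT. Cache (old->new): [cow mango elk jay]
  23. access grape: MISS. Cache (old->new): [cow mango elk jay grape]
Total: 18 hits, 5 misses, 0 evictions

Answer: MHHHHMMHHHHHMHHHHHHHHHM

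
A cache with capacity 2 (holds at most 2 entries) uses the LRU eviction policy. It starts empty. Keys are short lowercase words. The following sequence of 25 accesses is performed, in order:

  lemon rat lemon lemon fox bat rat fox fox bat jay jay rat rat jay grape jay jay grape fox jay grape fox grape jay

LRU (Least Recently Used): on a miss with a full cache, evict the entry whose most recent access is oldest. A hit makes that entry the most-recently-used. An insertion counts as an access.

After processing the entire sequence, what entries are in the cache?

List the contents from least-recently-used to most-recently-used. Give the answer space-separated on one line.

Answer: grape jay

Derivation:
LRU simulation (capacity=2):
  1. access lemon: MISS. Cache (LRU->MRU): [lemon]
  2. access rat: MISS. Cache (LRU->MRU): [lemon rat]
  3. access lemon: HIT. Cache (LRU->MRU): [rat lemon]
  4. access lemon: HIT. Cache (LRU->MRU): [rat lemon]
  5. access fox: MISS, evict rat. Cache (LRU->MRU): [lemon fox]
  6. access bat: MISS, evict lemon. Cache (LRU->MRU): [fox bat]
  7. access rat: MISS, evict fox. Cache (LRU->MRU): [bat rat]
  8. access fox: MISS, evict bat. Cache (LRU->MRU): [rat fox]
  9. access fox: HIT. Cache (LRU->MRU): [rat fox]
  10. access bat: MISS, evict rat. Cache (LRU->MRU): [fox bat]
  11. access jay: MISS, evict fox. Cache (LRU->MRU): [bat jay]
  12. access jay: HIT. Cache (LRU->MRU): [bat jay]
  13. access rat: MISS, evict bat. Cache (LRU->MRU): [jay rat]
  14. access rat: HIT. Cache (LRU->MRU): [jay rat]
  15. access jay: HIT. Cache (LRU->MRU): [rat jay]
  16. access grape: MISS, evict rat. Cache (LRU->MRU): [jay grape]
  17. access jay: HIT. Cache (LRU->MRU): [grape jay]
  18. access jay: HIT. Cache (LRU->MRU): [grape jay]
  19. access grape: HIT. Cache (LRU->MRU): [jay grape]
  20. access fox: MISS, evict jay. Cache (LRU->MRU): [grape fox]
  21. access jay: MISS, evict grape. Cache (LRU->MRU): [fox jay]
  22. access grape: MISS, evict fox. Cache (LRU->MRU): [jay grape]
  23. access fox: MISS, evict jay. Cache (LRU->MRU): [grape fox]
  24. access grape: HIT. Cache (LRU->MRU): [fox grape]
  25. access jay: MISS, evict fox. Cache (LRU->MRU): [grape jay]
Total: 10 hits, 15 misses, 13 evictions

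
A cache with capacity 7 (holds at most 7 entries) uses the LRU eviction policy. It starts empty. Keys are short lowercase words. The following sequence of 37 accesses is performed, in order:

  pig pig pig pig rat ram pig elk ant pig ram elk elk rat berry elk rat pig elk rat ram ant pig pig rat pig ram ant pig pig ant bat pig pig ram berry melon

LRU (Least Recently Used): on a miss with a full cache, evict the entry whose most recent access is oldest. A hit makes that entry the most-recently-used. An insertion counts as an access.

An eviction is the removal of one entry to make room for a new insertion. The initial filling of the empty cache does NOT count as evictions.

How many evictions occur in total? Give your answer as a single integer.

LRU simulation (capacity=7):
  1. access pig: MISS. Cache (LRU->MRU): [pig]
  2. access pig: HIT. Cache (LRU->MRU): [pig]
  3. access pig: HIT. Cache (LRU->MRU): [pig]
  4. access pig: HIT. Cache (LRU->MRU): [pig]
  5. access rat: MISS. Cache (LRU->MRU): [pig rat]
  6. access ram: MISS. Cache (LRU->MRU): [pig rat ram]
  7. access pig: HIT. Cache (LRU->MRU): [rat ram pig]
  8. access elk: MISS. Cache (LRU->MRU): [rat ram pig elk]
  9. access ant: MISS. Cache (LRU->MRU): [rat ram pig elk ant]
  10. access pig: HIT. Cache (LRU->MRU): [rat ram elk ant pig]
  11. access ram: HIT. Cache (LRU->MRU): [rat elk ant pig ram]
  12. access elk: HIT. Cache (LRU->MRU): [rat ant pig ram elk]
  13. access elk: HIT. Cache (LRU->MRU): [rat ant pig ram elk]
  14. access rat: HIT. Cache (LRU->MRU): [ant pig ram elk rat]
  15. access berry: MISS. Cache (LRU->MRU): [ant pig ram elk rat berry]
  16. access elk: HIT. Cache (LRU->MRU): [ant pig ram rat berry elk]
  17. access rat: HIT. Cache (LRU->MRU): [ant pig ram berry elk rat]
  18. access pig: HIT. Cache (LRU->MRU): [ant ram berry elk rat pig]
  19. access elk: HIT. Cache (LRU->MRU): [ant ram berry rat pig elk]
  20. access rat: HIT. Cache (LRU->MRU): [ant ram berry pig elk rat]
  21. access ram: HIT. Cache (LRU->MRU): [ant berry pig elk rat ram]
  22. access ant: HIT. Cache (LRU->MRU): [berry pig elk rat ram ant]
  23. access pig: HIT. Cache (LRU->MRU): [berry elk rat ram ant pig]
  24. access pig: HIT. Cache (LRU->MRU): [berry elk rat ram ant pig]
  25. access rat: HIT. Cache (LRU->MRU): [berry elk ram ant pig rat]
  26. access pig: HIT. Cache (LRU->MRU): [berry elk ram ant rat pig]
  27. access ram: HIT. Cache (LRU->MRU): [berry elk ant rat pig ram]
  28. access ant: HIT. Cache (LRU->MRU): [berry elk rat pig ram ant]
  29. access pig: HIT. Cache (LRU->MRU): [berry elk rat ram ant pig]
  30. access pig: HIT. Cache (LRU->MRU): [berry elk rat ram ant pig]
  31. access ant: HIT. Cache (LRU->MRU): [berry elk rat ram pig ant]
  32. access bat: MISS. Cache (LRU->MRU): [berry elk rat ram pig ant bat]
  33. access pig: HIT. Cache (LRU->MRU): [berry elk rat ram ant bat pig]
  34. access pig: HIT. Cache (LRU->MRU): [berry elk rat ram ant bat pig]
  35. access ram: HIT. Cache (LRU->MRU): [berry elk rat ant bat pig ram]
  36. access berry: HIT. Cache (LRU->MRU): [elk rat ant bat pig ram berry]
  37. access melon: MISS, evict elk. Cache (LRU->MRU): [rat ant bat pig ram berry melon]
Total: 29 hits, 8 misses, 1 evictions

Answer: 1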